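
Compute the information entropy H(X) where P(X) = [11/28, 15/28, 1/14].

H(X) = -Σ p(x) log₂ p(x)
  -11/28 × log₂(11/28) = 0.5295
  -15/28 × log₂(15/28) = 0.4824
  -1/14 × log₂(1/14) = 0.2720
H(X) = 1.2839 bits


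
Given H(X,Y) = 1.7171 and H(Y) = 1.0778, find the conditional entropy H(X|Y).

Chain rule: H(X,Y) = H(X|Y) + H(Y)
H(X|Y) = H(X,Y) - H(Y) = 1.7171 - 1.0778 = 0.6393 bits


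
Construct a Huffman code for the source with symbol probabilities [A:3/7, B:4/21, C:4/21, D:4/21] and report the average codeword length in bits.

Huffman tree construction:
Combine smallest probabilities repeatedly
Resulting codes:
  A: 0 (length 1)
  B: 110 (length 3)
  C: 111 (length 3)
  D: 10 (length 2)
Average length = Σ p(s) × length(s) = 1.9524 bits


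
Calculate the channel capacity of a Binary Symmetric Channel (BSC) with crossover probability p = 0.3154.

For BSC with error probability p:
C = 1 - H(p) where H(p) is binary entropy
H(0.3154) = -0.3154 × log₂(0.3154) - 0.6846 × log₂(0.6846)
H(p) = 0.8993
C = 1 - 0.8993 = 0.1007 bits/use


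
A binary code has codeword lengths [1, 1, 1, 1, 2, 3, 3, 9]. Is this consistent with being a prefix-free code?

Kraft inequality: Σ 2^(-l_i) ≤ 1 for prefix-free code
Calculating: 2^(-1) + 2^(-1) + 2^(-1) + 2^(-1) + 2^(-2) + 2^(-3) + 2^(-3) + 2^(-9)
= 0.5 + 0.5 + 0.5 + 0.5 + 0.25 + 0.125 + 0.125 + 0.001953125
= 2.5020
Since 2.5020 > 1, prefix-free code does not exist


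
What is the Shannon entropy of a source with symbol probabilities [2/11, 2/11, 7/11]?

H(X) = -Σ p(x) log₂ p(x)
  -2/11 × log₂(2/11) = 0.4472
  -2/11 × log₂(2/11) = 0.4472
  -7/11 × log₂(7/11) = 0.4150
H(X) = 1.3093 bits


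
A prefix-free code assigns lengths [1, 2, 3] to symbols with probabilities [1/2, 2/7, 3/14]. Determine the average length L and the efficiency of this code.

Average length L = Σ p_i × l_i = 1.7143 bits
Entropy H = 1.4926 bits
Efficiency η = H/L × 100% = 87.07%


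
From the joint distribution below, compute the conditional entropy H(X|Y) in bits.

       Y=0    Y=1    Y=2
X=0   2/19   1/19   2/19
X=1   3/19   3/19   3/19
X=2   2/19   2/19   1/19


H(X|Y) = Σ_y p(y) H(X|Y=y)
  p(Y=0) = 7/19, H(X|Y=0) = 1.5567
  p(Y=1) = 6/19, H(X|Y=1) = 1.4591
  p(Y=2) = 6/19, H(X|Y=2) = 1.4591
H(X|Y) = 0.3684×1.5567 + 0.3158×1.4591 + 0.3158×1.4591 = 1.4951 bits


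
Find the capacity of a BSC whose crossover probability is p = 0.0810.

For BSC with error probability p:
C = 1 - H(p) where H(p) is binary entropy
H(0.0810) = -0.0810 × log₂(0.0810) - 0.9190 × log₂(0.9190)
H(p) = 0.4057
C = 1 - 0.4057 = 0.5943 bits/use


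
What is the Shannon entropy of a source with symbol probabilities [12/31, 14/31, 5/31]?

H(X) = -Σ p(x) log₂ p(x)
  -12/31 × log₂(12/31) = 0.5300
  -14/31 × log₂(14/31) = 0.5179
  -5/31 × log₂(5/31) = 0.4246
H(X) = 1.4725 bits


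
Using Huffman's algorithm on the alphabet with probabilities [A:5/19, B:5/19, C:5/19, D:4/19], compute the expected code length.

Huffman tree construction:
Combine smallest probabilities repeatedly
Resulting codes:
  A: 01 (length 2)
  B: 10 (length 2)
  C: 11 (length 2)
  D: 00 (length 2)
Average length = Σ p(s) × length(s) = 2.0000 bits


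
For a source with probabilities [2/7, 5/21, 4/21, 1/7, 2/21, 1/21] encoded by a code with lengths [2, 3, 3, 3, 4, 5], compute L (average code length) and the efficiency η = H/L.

Average length L = Σ p_i × l_i = 2.9048 bits
Entropy H = 2.3983 bits
Efficiency η = H/L × 100% = 82.56%


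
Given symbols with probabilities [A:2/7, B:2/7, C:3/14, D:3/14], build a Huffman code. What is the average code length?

Huffman tree construction:
Combine smallest probabilities repeatedly
Resulting codes:
  A: 10 (length 2)
  B: 11 (length 2)
  C: 00 (length 2)
  D: 01 (length 2)
Average length = Σ p(s) × length(s) = 2.0000 bits


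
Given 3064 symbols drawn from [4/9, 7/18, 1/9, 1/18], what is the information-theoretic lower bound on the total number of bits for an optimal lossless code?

Entropy H = 1.6337 bits/symbol
Minimum bits = H × n = 1.6337 × 3064
= 5005.75 bits


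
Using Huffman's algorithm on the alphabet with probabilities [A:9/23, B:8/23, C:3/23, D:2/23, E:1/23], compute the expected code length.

Huffman tree construction:
Combine smallest probabilities repeatedly
Resulting codes:
  A: 0 (length 1)
  B: 11 (length 2)
  C: 100 (length 3)
  D: 1011 (length 4)
  E: 1010 (length 4)
Average length = Σ p(s) × length(s) = 2.0000 bits


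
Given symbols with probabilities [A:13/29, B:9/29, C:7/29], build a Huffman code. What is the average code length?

Huffman tree construction:
Combine smallest probabilities repeatedly
Resulting codes:
  A: 0 (length 1)
  B: 11 (length 2)
  C: 10 (length 2)
Average length = Σ p(s) × length(s) = 1.5517 bits


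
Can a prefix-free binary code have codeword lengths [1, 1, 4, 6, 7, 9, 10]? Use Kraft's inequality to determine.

Kraft inequality: Σ 2^(-l_i) ≤ 1 for prefix-free code
Calculating: 2^(-1) + 2^(-1) + 2^(-4) + 2^(-6) + 2^(-7) + 2^(-9) + 2^(-10)
= 0.5 + 0.5 + 0.0625 + 0.015625 + 0.0078125 + 0.001953125 + 0.0009765625
= 1.0889
Since 1.0889 > 1, prefix-free code does not exist


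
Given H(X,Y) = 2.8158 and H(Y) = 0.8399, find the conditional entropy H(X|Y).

Chain rule: H(X,Y) = H(X|Y) + H(Y)
H(X|Y) = H(X,Y) - H(Y) = 2.8158 - 0.8399 = 1.9759 bits


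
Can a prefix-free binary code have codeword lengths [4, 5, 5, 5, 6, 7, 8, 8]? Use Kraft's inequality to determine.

Kraft inequality: Σ 2^(-l_i) ≤ 1 for prefix-free code
Calculating: 2^(-4) + 2^(-5) + 2^(-5) + 2^(-5) + 2^(-6) + 2^(-7) + 2^(-8) + 2^(-8)
= 0.0625 + 0.03125 + 0.03125 + 0.03125 + 0.015625 + 0.0078125 + 0.00390625 + 0.00390625
= 0.1875
Since 0.1875 ≤ 1, prefix-free code exists


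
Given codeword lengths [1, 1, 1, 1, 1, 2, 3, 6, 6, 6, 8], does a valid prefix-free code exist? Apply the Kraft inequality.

Kraft inequality: Σ 2^(-l_i) ≤ 1 for prefix-free code
Calculating: 2^(-1) + 2^(-1) + 2^(-1) + 2^(-1) + 2^(-1) + 2^(-2) + 2^(-3) + 2^(-6) + 2^(-6) + 2^(-6) + 2^(-8)
= 0.5 + 0.5 + 0.5 + 0.5 + 0.5 + 0.25 + 0.125 + 0.015625 + 0.015625 + 0.015625 + 0.00390625
= 2.9258
Since 2.9258 > 1, prefix-free code does not exist


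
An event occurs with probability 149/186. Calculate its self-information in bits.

Information content I(x) = -log₂(p(x))
I = -log₂(149/186) = -log₂(0.8011)
I = 0.3200 bits


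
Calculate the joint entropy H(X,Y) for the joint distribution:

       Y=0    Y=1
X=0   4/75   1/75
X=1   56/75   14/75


H(X,Y) = -Σ p(x,y) log₂ p(x,y)
  p(0,0)=4/75: -0.0533 × log₂(0.0533) = 0.2255
  p(0,1)=1/75: -0.0133 × log₂(0.0133) = 0.0831
  p(1,0)=56/75: -0.7467 × log₂(0.7467) = 0.3147
  p(1,1)=14/75: -0.1867 × log₂(0.1867) = 0.4520
H(X,Y) = 1.0753 bits


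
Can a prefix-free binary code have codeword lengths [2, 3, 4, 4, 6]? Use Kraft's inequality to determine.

Kraft inequality: Σ 2^(-l_i) ≤ 1 for prefix-free code
Calculating: 2^(-2) + 2^(-3) + 2^(-4) + 2^(-4) + 2^(-6)
= 0.25 + 0.125 + 0.0625 + 0.0625 + 0.015625
= 0.5156
Since 0.5156 ≤ 1, prefix-free code exists


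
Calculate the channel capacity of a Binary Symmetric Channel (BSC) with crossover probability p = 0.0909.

For BSC with error probability p:
C = 1 - H(p) where H(p) is binary entropy
H(0.0909) = -0.0909 × log₂(0.0909) - 0.9091 × log₂(0.9091)
H(p) = 0.4395
C = 1 - 0.4395 = 0.5605 bits/use


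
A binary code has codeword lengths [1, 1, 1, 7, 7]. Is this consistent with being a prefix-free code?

Kraft inequality: Σ 2^(-l_i) ≤ 1 for prefix-free code
Calculating: 2^(-1) + 2^(-1) + 2^(-1) + 2^(-7) + 2^(-7)
= 0.5 + 0.5 + 0.5 + 0.0078125 + 0.0078125
= 1.5156
Since 1.5156 > 1, prefix-free code does not exist


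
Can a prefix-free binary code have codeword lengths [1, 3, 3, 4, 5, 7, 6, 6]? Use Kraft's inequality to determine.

Kraft inequality: Σ 2^(-l_i) ≤ 1 for prefix-free code
Calculating: 2^(-1) + 2^(-3) + 2^(-3) + 2^(-4) + 2^(-5) + 2^(-7) + 2^(-6) + 2^(-6)
= 0.5 + 0.125 + 0.125 + 0.0625 + 0.03125 + 0.0078125 + 0.015625 + 0.015625
= 0.8828
Since 0.8828 ≤ 1, prefix-free code exists


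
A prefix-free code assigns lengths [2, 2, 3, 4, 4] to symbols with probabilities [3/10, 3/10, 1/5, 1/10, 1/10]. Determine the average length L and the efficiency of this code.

Average length L = Σ p_i × l_i = 2.6000 bits
Entropy H = 2.1710 bits
Efficiency η = H/L × 100% = 83.50%


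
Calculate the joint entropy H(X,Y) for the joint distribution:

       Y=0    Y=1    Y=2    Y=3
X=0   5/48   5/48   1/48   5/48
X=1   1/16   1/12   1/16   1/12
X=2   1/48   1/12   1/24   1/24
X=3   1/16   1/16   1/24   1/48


H(X,Y) = -Σ p(x,y) log₂ p(x,y)
  p(0,0)=5/48: -0.1042 × log₂(0.1042) = 0.3399
  p(0,1)=5/48: -0.1042 × log₂(0.1042) = 0.3399
  p(0,2)=1/48: -0.0208 × log₂(0.0208) = 0.1164
  p(0,3)=5/48: -0.1042 × log₂(0.1042) = 0.3399
  p(1,0)=1/16: -0.0625 × log₂(0.0625) = 0.2500
  p(1,1)=1/12: -0.0833 × log₂(0.0833) = 0.2987
  p(1,2)=1/16: -0.0625 × log₂(0.0625) = 0.2500
  p(1,3)=1/12: -0.0833 × log₂(0.0833) = 0.2987
  p(2,0)=1/48: -0.0208 × log₂(0.0208) = 0.1164
  p(2,1)=1/12: -0.0833 × log₂(0.0833) = 0.2987
  p(2,2)=1/24: -0.0417 × log₂(0.0417) = 0.1910
  p(2,3)=1/24: -0.0417 × log₂(0.0417) = 0.1910
  p(3,0)=1/16: -0.0625 × log₂(0.0625) = 0.2500
  p(3,1)=1/16: -0.0625 × log₂(0.0625) = 0.2500
  p(3,2)=1/24: -0.0417 × log₂(0.0417) = 0.1910
  p(3,3)=1/48: -0.0208 × log₂(0.0208) = 0.1164
H(X,Y) = 3.8381 bits


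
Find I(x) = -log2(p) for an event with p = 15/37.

Information content I(x) = -log₂(p(x))
I = -log₂(15/37) = -log₂(0.4054)
I = 1.3026 bits


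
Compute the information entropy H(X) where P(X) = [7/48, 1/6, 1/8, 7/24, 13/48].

H(X) = -Σ p(x) log₂ p(x)
  -7/48 × log₂(7/48) = 0.4051
  -1/6 × log₂(1/6) = 0.4308
  -1/8 × log₂(1/8) = 0.3750
  -7/24 × log₂(7/24) = 0.5185
  -13/48 × log₂(13/48) = 0.5104
H(X) = 2.2398 bits


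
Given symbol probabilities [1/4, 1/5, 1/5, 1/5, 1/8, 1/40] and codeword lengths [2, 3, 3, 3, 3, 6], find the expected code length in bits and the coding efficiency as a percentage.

Average length L = Σ p_i × l_i = 2.8250 bits
Entropy H = 2.4012 bits
Efficiency η = H/L × 100% = 85.00%


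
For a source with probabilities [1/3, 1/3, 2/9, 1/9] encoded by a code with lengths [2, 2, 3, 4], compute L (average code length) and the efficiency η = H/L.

Average length L = Σ p_i × l_i = 2.4444 bits
Entropy H = 1.8911 bits
Efficiency η = H/L × 100% = 77.36%


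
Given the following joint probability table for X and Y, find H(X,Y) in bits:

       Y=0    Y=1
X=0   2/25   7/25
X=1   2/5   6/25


H(X,Y) = -Σ p(x,y) log₂ p(x,y)
  p(0,0)=2/25: -0.0800 × log₂(0.0800) = 0.2915
  p(0,1)=7/25: -0.2800 × log₂(0.2800) = 0.5142
  p(1,0)=2/5: -0.4000 × log₂(0.4000) = 0.5288
  p(1,1)=6/25: -0.2400 × log₂(0.2400) = 0.4941
H(X,Y) = 1.8286 bits


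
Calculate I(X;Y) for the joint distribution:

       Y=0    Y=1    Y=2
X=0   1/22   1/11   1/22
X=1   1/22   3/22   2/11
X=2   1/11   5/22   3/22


H(X) = 1.4949, H(Y) = 1.4949, H(X,Y) = 2.9540
I(X;Y) = H(X) + H(Y) - H(X,Y) = 0.0358 bits


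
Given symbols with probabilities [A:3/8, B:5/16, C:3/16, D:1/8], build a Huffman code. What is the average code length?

Huffman tree construction:
Combine smallest probabilities repeatedly
Resulting codes:
  A: 0 (length 1)
  B: 10 (length 2)
  C: 111 (length 3)
  D: 110 (length 3)
Average length = Σ p(s) × length(s) = 1.9375 bits


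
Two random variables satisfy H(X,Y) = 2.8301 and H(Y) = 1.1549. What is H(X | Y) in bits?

Chain rule: H(X,Y) = H(X|Y) + H(Y)
H(X|Y) = H(X,Y) - H(Y) = 2.8301 - 1.1549 = 1.6752 bits


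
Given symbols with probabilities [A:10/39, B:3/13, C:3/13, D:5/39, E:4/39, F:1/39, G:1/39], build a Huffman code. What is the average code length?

Huffman tree construction:
Combine smallest probabilities repeatedly
Resulting codes:
  A: 10 (length 2)
  B: 00 (length 2)
  C: 01 (length 2)
  D: 110 (length 3)
  E: 1111 (length 4)
  F: 11100 (length 5)
  G: 11101 (length 5)
Average length = Σ p(s) × length(s) = 2.4872 bits


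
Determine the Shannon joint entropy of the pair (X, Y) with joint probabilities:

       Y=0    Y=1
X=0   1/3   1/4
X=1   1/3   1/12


H(X,Y) = -Σ p(x,y) log₂ p(x,y)
  p(0,0)=1/3: -0.3333 × log₂(0.3333) = 0.5283
  p(0,1)=1/4: -0.2500 × log₂(0.2500) = 0.5000
  p(1,0)=1/3: -0.3333 × log₂(0.3333) = 0.5283
  p(1,1)=1/12: -0.0833 × log₂(0.0833) = 0.2987
H(X,Y) = 1.8554 bits


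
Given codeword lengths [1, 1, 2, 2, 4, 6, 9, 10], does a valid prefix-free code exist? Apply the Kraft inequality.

Kraft inequality: Σ 2^(-l_i) ≤ 1 for prefix-free code
Calculating: 2^(-1) + 2^(-1) + 2^(-2) + 2^(-2) + 2^(-4) + 2^(-6) + 2^(-9) + 2^(-10)
= 0.5 + 0.5 + 0.25 + 0.25 + 0.0625 + 0.015625 + 0.001953125 + 0.0009765625
= 1.5811
Since 1.5811 > 1, prefix-free code does not exist


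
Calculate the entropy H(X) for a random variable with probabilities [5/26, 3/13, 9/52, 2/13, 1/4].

H(X) = -Σ p(x) log₂ p(x)
  -5/26 × log₂(5/26) = 0.4574
  -3/13 × log₂(3/13) = 0.4882
  -9/52 × log₂(9/52) = 0.4380
  -2/13 × log₂(2/13) = 0.4155
  -1/4 × log₂(1/4) = 0.5000
H(X) = 2.2990 bits


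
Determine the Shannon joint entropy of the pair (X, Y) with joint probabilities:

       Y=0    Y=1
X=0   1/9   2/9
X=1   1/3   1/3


H(X,Y) = -Σ p(x,y) log₂ p(x,y)
  p(0,0)=1/9: -0.1111 × log₂(0.1111) = 0.3522
  p(0,1)=2/9: -0.2222 × log₂(0.2222) = 0.4822
  p(1,0)=1/3: -0.3333 × log₂(0.3333) = 0.5283
  p(1,1)=1/3: -0.3333 × log₂(0.3333) = 0.5283
H(X,Y) = 1.8911 bits


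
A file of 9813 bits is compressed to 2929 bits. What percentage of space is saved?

Space savings = (1 - Compressed/Original) × 100%
= (1 - 2929/9813) × 100%
= 70.15%


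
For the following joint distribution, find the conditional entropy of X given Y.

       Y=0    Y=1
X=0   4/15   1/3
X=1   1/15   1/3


H(X|Y) = Σ_y p(y) H(X|Y=y)
  p(Y=0) = 1/3, H(X|Y=0) = 0.7219
  p(Y=1) = 2/3, H(X|Y=1) = 1.0000
H(X|Y) = 0.3333×0.7219 + 0.6667×1.0000 = 0.9073 bits


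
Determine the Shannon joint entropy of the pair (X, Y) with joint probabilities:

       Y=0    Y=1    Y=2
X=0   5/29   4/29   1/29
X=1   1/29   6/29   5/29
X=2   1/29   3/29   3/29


H(X,Y) = -Σ p(x,y) log₂ p(x,y)
  p(0,0)=5/29: -0.1724 × log₂(0.1724) = 0.4373
  p(0,1)=4/29: -0.1379 × log₂(0.1379) = 0.3942
  p(0,2)=1/29: -0.0345 × log₂(0.0345) = 0.1675
  p(1,0)=1/29: -0.0345 × log₂(0.0345) = 0.1675
  p(1,1)=6/29: -0.2069 × log₂(0.2069) = 0.4703
  p(1,2)=5/29: -0.1724 × log₂(0.1724) = 0.4373
  p(2,0)=1/29: -0.0345 × log₂(0.0345) = 0.1675
  p(2,1)=3/29: -0.1034 × log₂(0.1034) = 0.3386
  p(2,2)=3/29: -0.1034 × log₂(0.1034) = 0.3386
H(X,Y) = 2.9187 bits


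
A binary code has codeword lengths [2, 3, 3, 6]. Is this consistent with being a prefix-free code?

Kraft inequality: Σ 2^(-l_i) ≤ 1 for prefix-free code
Calculating: 2^(-2) + 2^(-3) + 2^(-3) + 2^(-6)
= 0.25 + 0.125 + 0.125 + 0.015625
= 0.5156
Since 0.5156 ≤ 1, prefix-free code exists


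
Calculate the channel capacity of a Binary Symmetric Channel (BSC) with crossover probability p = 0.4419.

For BSC with error probability p:
C = 1 - H(p) where H(p) is binary entropy
H(0.4419) = -0.4419 × log₂(0.4419) - 0.5581 × log₂(0.5581)
H(p) = 0.9902
C = 1 - 0.9902 = 0.0098 bits/use


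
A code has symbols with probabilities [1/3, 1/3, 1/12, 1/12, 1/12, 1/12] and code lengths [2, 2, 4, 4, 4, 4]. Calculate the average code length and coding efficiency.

Average length L = Σ p_i × l_i = 2.6667 bits
Entropy H = 2.2516 bits
Efficiency η = H/L × 100% = 84.44%


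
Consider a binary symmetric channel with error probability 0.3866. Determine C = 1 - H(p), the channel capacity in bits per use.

For BSC with error probability p:
C = 1 - H(p) where H(p) is binary entropy
H(0.3866) = -0.3866 × log₂(0.3866) - 0.6134 × log₂(0.6134)
H(p) = 0.9626
C = 1 - 0.9626 = 0.0374 bits/use


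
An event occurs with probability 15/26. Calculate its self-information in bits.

Information content I(x) = -log₂(p(x))
I = -log₂(15/26) = -log₂(0.5769)
I = 0.7935 bits


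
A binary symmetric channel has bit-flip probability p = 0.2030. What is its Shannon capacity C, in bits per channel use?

For BSC with error probability p:
C = 1 - H(p) where H(p) is binary entropy
H(0.2030) = -0.2030 × log₂(0.2030) - 0.7970 × log₂(0.7970)
H(p) = 0.7279
C = 1 - 0.7279 = 0.2721 bits/use


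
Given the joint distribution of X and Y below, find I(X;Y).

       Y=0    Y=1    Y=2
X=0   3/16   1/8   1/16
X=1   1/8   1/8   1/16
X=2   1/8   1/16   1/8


H(X) = 1.5794, H(Y) = 1.5462, H(X,Y) = 3.0778
I(X;Y) = H(X) + H(Y) - H(X,Y) = 0.0478 bits


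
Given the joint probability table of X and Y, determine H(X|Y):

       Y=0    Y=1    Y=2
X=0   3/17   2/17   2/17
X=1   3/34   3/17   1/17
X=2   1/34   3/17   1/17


H(X|Y) = Σ_y p(y) H(X|Y=y)
  p(Y=0) = 5/17, H(X|Y=0) = 1.2955
  p(Y=1) = 8/17, H(X|Y=1) = 1.5613
  p(Y=2) = 4/17, H(X|Y=2) = 1.5000
H(X|Y) = 0.2941×1.2955 + 0.4706×1.5613 + 0.2353×1.5000 = 1.4687 bits


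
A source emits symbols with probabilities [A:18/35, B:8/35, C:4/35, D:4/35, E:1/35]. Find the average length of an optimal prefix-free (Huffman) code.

Huffman tree construction:
Combine smallest probabilities repeatedly
Resulting codes:
  A: 1 (length 1)
  B: 00 (length 2)
  C: 0111 (length 4)
  D: 010 (length 3)
  E: 0110 (length 4)
Average length = Σ p(s) × length(s) = 1.8857 bits


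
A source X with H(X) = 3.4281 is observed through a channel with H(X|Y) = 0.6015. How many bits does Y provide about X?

I(X;Y) = H(X) - H(X|Y)
I(X;Y) = 3.4281 - 0.6015 = 2.8266 bits


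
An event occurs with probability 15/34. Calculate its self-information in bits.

Information content I(x) = -log₂(p(x))
I = -log₂(15/34) = -log₂(0.4412)
I = 1.1806 bits


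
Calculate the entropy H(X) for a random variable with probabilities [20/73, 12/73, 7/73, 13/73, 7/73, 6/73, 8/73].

H(X) = -Σ p(x) log₂ p(x)
  -20/73 × log₂(20/73) = 0.5118
  -12/73 × log₂(12/73) = 0.4282
  -7/73 × log₂(7/73) = 0.3243
  -13/73 × log₂(13/73) = 0.4433
  -7/73 × log₂(7/73) = 0.3243
  -6/73 × log₂(6/73) = 0.2963
  -8/73 × log₂(8/73) = 0.3496
H(X) = 2.6778 bits


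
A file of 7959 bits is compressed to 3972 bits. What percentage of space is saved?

Space savings = (1 - Compressed/Original) × 100%
= (1 - 3972/7959) × 100%
= 50.09%


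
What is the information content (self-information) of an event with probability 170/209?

Information content I(x) = -log₂(p(x))
I = -log₂(170/209) = -log₂(0.8134)
I = 0.2980 bits


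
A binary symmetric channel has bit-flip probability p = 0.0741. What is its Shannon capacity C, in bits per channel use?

For BSC with error probability p:
C = 1 - H(p) where H(p) is binary entropy
H(0.0741) = -0.0741 × log₂(0.0741) - 0.9259 × log₂(0.9259)
H(p) = 0.3810
C = 1 - 0.3810 = 0.6190 bits/use


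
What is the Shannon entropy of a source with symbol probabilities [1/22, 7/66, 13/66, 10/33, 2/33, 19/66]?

H(X) = -Σ p(x) log₂ p(x)
  -1/22 × log₂(1/22) = 0.2027
  -7/66 × log₂(7/66) = 0.3433
  -13/66 × log₂(13/66) = 0.4617
  -10/33 × log₂(10/33) = 0.5220
  -2/33 × log₂(2/33) = 0.2451
  -19/66 × log₂(19/66) = 0.5172
H(X) = 2.2920 bits


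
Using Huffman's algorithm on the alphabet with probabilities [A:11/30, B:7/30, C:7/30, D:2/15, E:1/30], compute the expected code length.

Huffman tree construction:
Combine smallest probabilities repeatedly
Resulting codes:
  A: 11 (length 2)
  B: 01 (length 2)
  C: 10 (length 2)
  D: 001 (length 3)
  E: 000 (length 3)
Average length = Σ p(s) × length(s) = 2.1667 bits


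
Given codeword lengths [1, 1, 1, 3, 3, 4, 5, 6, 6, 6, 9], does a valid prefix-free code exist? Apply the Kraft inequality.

Kraft inequality: Σ 2^(-l_i) ≤ 1 for prefix-free code
Calculating: 2^(-1) + 2^(-1) + 2^(-1) + 2^(-3) + 2^(-3) + 2^(-4) + 2^(-5) + 2^(-6) + 2^(-6) + 2^(-6) + 2^(-9)
= 0.5 + 0.5 + 0.5 + 0.125 + 0.125 + 0.0625 + 0.03125 + 0.015625 + 0.015625 + 0.015625 + 0.001953125
= 1.8926
Since 1.8926 > 1, prefix-free code does not exist


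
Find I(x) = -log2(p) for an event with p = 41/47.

Information content I(x) = -log₂(p(x))
I = -log₂(41/47) = -log₂(0.8723)
I = 0.1970 bits


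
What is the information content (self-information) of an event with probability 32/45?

Information content I(x) = -log₂(p(x))
I = -log₂(32/45) = -log₂(0.7111)
I = 0.4919 bits


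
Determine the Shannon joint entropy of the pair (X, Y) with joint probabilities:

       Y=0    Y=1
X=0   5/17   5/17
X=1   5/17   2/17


H(X,Y) = -Σ p(x,y) log₂ p(x,y)
  p(0,0)=5/17: -0.2941 × log₂(0.2941) = 0.5193
  p(0,1)=5/17: -0.2941 × log₂(0.2941) = 0.5193
  p(1,0)=5/17: -0.2941 × log₂(0.2941) = 0.5193
  p(1,1)=2/17: -0.1176 × log₂(0.1176) = 0.3632
H(X,Y) = 1.9211 bits


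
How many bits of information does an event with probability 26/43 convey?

Information content I(x) = -log₂(p(x))
I = -log₂(26/43) = -log₂(0.6047)
I = 0.7258 bits


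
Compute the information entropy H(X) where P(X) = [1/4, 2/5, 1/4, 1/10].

H(X) = -Σ p(x) log₂ p(x)
  -1/4 × log₂(1/4) = 0.5000
  -2/5 × log₂(2/5) = 0.5288
  -1/4 × log₂(1/4) = 0.5000
  -1/10 × log₂(1/10) = 0.3322
H(X) = 1.8610 bits


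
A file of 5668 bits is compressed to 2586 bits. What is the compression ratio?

Compression ratio = Original / Compressed
= 5668 / 2586 = 2.19:1


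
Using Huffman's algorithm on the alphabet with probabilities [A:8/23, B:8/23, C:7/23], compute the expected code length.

Huffman tree construction:
Combine smallest probabilities repeatedly
Resulting codes:
  A: 11 (length 2)
  B: 0 (length 1)
  C: 10 (length 2)
Average length = Σ p(s) × length(s) = 1.6522 bits


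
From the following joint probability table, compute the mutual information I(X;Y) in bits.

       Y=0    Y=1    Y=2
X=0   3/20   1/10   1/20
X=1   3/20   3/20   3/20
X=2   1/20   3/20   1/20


H(X) = 1.5395, H(Y) = 1.5589, H(X,Y) = 3.0332
I(X;Y) = H(X) + H(Y) - H(X,Y) = 0.0652 bits


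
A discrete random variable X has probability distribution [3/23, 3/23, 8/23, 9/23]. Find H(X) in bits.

H(X) = -Σ p(x) log₂ p(x)
  -3/23 × log₂(3/23) = 0.3833
  -3/23 × log₂(3/23) = 0.3833
  -8/23 × log₂(8/23) = 0.5299
  -9/23 × log₂(9/23) = 0.5297
H(X) = 1.8262 bits


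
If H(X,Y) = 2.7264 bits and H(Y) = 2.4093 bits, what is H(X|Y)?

Chain rule: H(X,Y) = H(X|Y) + H(Y)
H(X|Y) = H(X,Y) - H(Y) = 2.7264 - 2.4093 = 0.3171 bits


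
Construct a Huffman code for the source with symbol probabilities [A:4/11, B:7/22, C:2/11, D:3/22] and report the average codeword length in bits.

Huffman tree construction:
Combine smallest probabilities repeatedly
Resulting codes:
  A: 0 (length 1)
  B: 10 (length 2)
  C: 111 (length 3)
  D: 110 (length 3)
Average length = Σ p(s) × length(s) = 1.9545 bits


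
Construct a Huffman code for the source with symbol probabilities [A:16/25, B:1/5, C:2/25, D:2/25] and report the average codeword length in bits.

Huffman tree construction:
Combine smallest probabilities repeatedly
Resulting codes:
  A: 1 (length 1)
  B: 01 (length 2)
  C: 000 (length 3)
  D: 001 (length 3)
Average length = Σ p(s) × length(s) = 1.5200 bits


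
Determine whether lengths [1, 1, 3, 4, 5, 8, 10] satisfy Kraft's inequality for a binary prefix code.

Kraft inequality: Σ 2^(-l_i) ≤ 1 for prefix-free code
Calculating: 2^(-1) + 2^(-1) + 2^(-3) + 2^(-4) + 2^(-5) + 2^(-8) + 2^(-10)
= 0.5 + 0.5 + 0.125 + 0.0625 + 0.03125 + 0.00390625 + 0.0009765625
= 1.2236
Since 1.2236 > 1, prefix-free code does not exist


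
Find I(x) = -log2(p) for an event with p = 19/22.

Information content I(x) = -log₂(p(x))
I = -log₂(19/22) = -log₂(0.8636)
I = 0.2115 bits


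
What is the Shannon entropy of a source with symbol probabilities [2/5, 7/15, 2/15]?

H(X) = -Σ p(x) log₂ p(x)
  -2/5 × log₂(2/5) = 0.5288
  -7/15 × log₂(7/15) = 0.5131
  -2/15 × log₂(2/15) = 0.3876
H(X) = 1.4295 bits


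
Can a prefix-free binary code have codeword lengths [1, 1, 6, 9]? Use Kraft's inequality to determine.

Kraft inequality: Σ 2^(-l_i) ≤ 1 for prefix-free code
Calculating: 2^(-1) + 2^(-1) + 2^(-6) + 2^(-9)
= 0.5 + 0.5 + 0.015625 + 0.001953125
= 1.0176
Since 1.0176 > 1, prefix-free code does not exist


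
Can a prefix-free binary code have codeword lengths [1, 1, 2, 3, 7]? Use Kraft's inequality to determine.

Kraft inequality: Σ 2^(-l_i) ≤ 1 for prefix-free code
Calculating: 2^(-1) + 2^(-1) + 2^(-2) + 2^(-3) + 2^(-7)
= 0.5 + 0.5 + 0.25 + 0.125 + 0.0078125
= 1.3828
Since 1.3828 > 1, prefix-free code does not exist


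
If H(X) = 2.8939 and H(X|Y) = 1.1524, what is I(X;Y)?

I(X;Y) = H(X) - H(X|Y)
I(X;Y) = 2.8939 - 1.1524 = 1.7415 bits


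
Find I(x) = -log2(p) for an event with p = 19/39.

Information content I(x) = -log₂(p(x))
I = -log₂(19/39) = -log₂(0.4872)
I = 1.0375 bits


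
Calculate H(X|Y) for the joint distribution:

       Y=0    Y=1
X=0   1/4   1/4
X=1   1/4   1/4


H(X|Y) = Σ_y p(y) H(X|Y=y)
  p(Y=0) = 1/2, H(X|Y=0) = 1.0000
  p(Y=1) = 1/2, H(X|Y=1) = 1.0000
H(X|Y) = 0.5000×1.0000 + 0.5000×1.0000 = 1.0000 bits


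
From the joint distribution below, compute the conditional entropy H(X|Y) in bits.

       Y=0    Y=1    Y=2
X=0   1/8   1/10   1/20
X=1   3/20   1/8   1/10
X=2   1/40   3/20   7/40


H(X|Y) = Σ_y p(y) H(X|Y=y)
  p(Y=0) = 3/10, H(X|Y=0) = 1.3250
  p(Y=1) = 3/8, H(X|Y=1) = 1.5656
  p(Y=2) = 13/40, H(X|Y=2) = 1.4196
H(X|Y) = 0.3000×1.3250 + 0.3750×1.5656 + 0.3250×1.4196 = 1.4460 bits


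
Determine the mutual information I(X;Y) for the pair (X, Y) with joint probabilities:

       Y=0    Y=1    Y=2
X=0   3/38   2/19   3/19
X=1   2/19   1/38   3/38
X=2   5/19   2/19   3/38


H(X) = 1.5218, H(Y) = 1.5365, H(X,Y) = 2.9586
I(X;Y) = H(X) + H(Y) - H(X,Y) = 0.0996 bits


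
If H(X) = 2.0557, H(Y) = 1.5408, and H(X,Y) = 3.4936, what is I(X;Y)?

I(X;Y) = H(X) + H(Y) - H(X,Y)
I(X;Y) = 2.0557 + 1.5408 - 3.4936 = 0.1029 bits


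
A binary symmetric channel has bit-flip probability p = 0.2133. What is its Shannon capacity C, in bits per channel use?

For BSC with error probability p:
C = 1 - H(p) where H(p) is binary entropy
H(0.2133) = -0.2133 × log₂(0.2133) - 0.7867 × log₂(0.7867)
H(p) = 0.7477
C = 1 - 0.7477 = 0.2523 bits/use


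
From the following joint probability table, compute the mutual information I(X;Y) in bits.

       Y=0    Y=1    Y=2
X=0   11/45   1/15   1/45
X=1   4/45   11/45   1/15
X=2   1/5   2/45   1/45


H(X) = 1.5656, H(Y) = 1.3663, H(X,Y) = 2.7330
I(X;Y) = H(X) + H(Y) - H(X,Y) = 0.1989 bits


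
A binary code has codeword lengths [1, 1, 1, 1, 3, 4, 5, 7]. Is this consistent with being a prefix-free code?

Kraft inequality: Σ 2^(-l_i) ≤ 1 for prefix-free code
Calculating: 2^(-1) + 2^(-1) + 2^(-1) + 2^(-1) + 2^(-3) + 2^(-4) + 2^(-5) + 2^(-7)
= 0.5 + 0.5 + 0.5 + 0.5 + 0.125 + 0.0625 + 0.03125 + 0.0078125
= 2.2266
Since 2.2266 > 1, prefix-free code does not exist


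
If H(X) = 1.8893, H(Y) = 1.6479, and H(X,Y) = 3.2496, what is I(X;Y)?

I(X;Y) = H(X) + H(Y) - H(X,Y)
I(X;Y) = 1.8893 + 1.6479 - 3.2496 = 0.2876 bits


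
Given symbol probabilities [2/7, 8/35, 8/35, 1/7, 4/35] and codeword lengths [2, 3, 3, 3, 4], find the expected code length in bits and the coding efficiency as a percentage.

Average length L = Σ p_i × l_i = 2.8286 bits
Entropy H = 2.2485 bits
Efficiency η = H/L × 100% = 79.49%


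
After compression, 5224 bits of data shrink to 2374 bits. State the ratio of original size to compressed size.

Compression ratio = Original / Compressed
= 5224 / 2374 = 2.20:1


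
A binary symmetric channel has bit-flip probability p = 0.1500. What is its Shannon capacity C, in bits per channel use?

For BSC with error probability p:
C = 1 - H(p) where H(p) is binary entropy
H(0.1500) = -0.1500 × log₂(0.1500) - 0.8500 × log₂(0.8500)
H(p) = 0.6098
C = 1 - 0.6098 = 0.3902 bits/use


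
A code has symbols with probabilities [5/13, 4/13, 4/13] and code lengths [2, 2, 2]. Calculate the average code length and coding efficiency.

Average length L = Σ p_i × l_i = 2.0000 bits
Entropy H = 1.5766 bits
Efficiency η = H/L × 100% = 78.83%


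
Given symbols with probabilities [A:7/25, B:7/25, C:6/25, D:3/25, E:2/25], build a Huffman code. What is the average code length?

Huffman tree construction:
Combine smallest probabilities repeatedly
Resulting codes:
  A: 10 (length 2)
  B: 11 (length 2)
  C: 01 (length 2)
  D: 001 (length 3)
  E: 000 (length 3)
Average length = Σ p(s) × length(s) = 2.2000 bits


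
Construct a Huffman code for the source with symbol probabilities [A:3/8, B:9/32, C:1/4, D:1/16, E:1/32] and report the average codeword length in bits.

Huffman tree construction:
Combine smallest probabilities repeatedly
Resulting codes:
  A: 0 (length 1)
  B: 10 (length 2)
  C: 111 (length 3)
  D: 1101 (length 4)
  E: 1100 (length 4)
Average length = Σ p(s) × length(s) = 2.0625 bits


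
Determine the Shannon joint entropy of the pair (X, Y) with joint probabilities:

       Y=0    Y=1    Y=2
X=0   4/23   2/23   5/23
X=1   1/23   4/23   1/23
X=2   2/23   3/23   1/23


H(X,Y) = -Σ p(x,y) log₂ p(x,y)
  p(0,0)=4/23: -0.1739 × log₂(0.1739) = 0.4389
  p(0,1)=2/23: -0.0870 × log₂(0.0870) = 0.3064
  p(0,2)=5/23: -0.2174 × log₂(0.2174) = 0.4786
  p(1,0)=1/23: -0.0435 × log₂(0.0435) = 0.1967
  p(1,1)=4/23: -0.1739 × log₂(0.1739) = 0.4389
  p(1,2)=1/23: -0.0435 × log₂(0.0435) = 0.1967
  p(2,0)=2/23: -0.0870 × log₂(0.0870) = 0.3064
  p(2,1)=3/23: -0.1304 × log₂(0.1304) = 0.3833
  p(2,2)=1/23: -0.0435 × log₂(0.0435) = 0.1967
H(X,Y) = 2.9425 bits


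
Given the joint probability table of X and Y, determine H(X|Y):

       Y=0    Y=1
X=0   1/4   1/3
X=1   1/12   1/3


H(X|Y) = Σ_y p(y) H(X|Y=y)
  p(Y=0) = 1/3, H(X|Y=0) = 0.8113
  p(Y=1) = 2/3, H(X|Y=1) = 1.0000
H(X|Y) = 0.3333×0.8113 + 0.6667×1.0000 = 0.9371 bits


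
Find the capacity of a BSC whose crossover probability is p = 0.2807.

For BSC with error probability p:
C = 1 - H(p) where H(p) is binary entropy
H(0.2807) = -0.2807 × log₂(0.2807) - 0.7193 × log₂(0.7193)
H(p) = 0.8564
C = 1 - 0.8564 = 0.1436 bits/use


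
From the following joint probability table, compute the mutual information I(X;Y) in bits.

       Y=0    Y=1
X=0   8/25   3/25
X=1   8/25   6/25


H(X) = 0.9896, H(Y) = 0.9427, H(X,Y) = 1.9133
I(X;Y) = H(X) + H(Y) - H(X,Y) = 0.0190 bits


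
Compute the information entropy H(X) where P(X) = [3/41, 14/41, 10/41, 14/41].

H(X) = -Σ p(x) log₂ p(x)
  -3/41 × log₂(3/41) = 0.2760
  -14/41 × log₂(14/41) = 0.5293
  -10/41 × log₂(10/41) = 0.4965
  -14/41 × log₂(14/41) = 0.5293
H(X) = 1.8312 bits


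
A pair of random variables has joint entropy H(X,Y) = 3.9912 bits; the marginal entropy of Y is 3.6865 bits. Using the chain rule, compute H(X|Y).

Chain rule: H(X,Y) = H(X|Y) + H(Y)
H(X|Y) = H(X,Y) - H(Y) = 3.9912 - 3.6865 = 0.3047 bits


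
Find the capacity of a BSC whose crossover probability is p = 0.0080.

For BSC with error probability p:
C = 1 - H(p) where H(p) is binary entropy
H(0.0080) = -0.0080 × log₂(0.0080) - 0.9920 × log₂(0.9920)
H(p) = 0.0672
C = 1 - 0.0672 = 0.9328 bits/use


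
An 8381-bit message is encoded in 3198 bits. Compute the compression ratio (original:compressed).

Compression ratio = Original / Compressed
= 8381 / 3198 = 2.62:1


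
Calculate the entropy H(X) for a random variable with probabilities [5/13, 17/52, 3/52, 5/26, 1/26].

H(X) = -Σ p(x) log₂ p(x)
  -5/13 × log₂(5/13) = 0.5302
  -17/52 × log₂(17/52) = 0.5273
  -3/52 × log₂(3/52) = 0.2374
  -5/26 × log₂(5/26) = 0.4574
  -1/26 × log₂(1/26) = 0.1808
H(X) = 1.9331 bits


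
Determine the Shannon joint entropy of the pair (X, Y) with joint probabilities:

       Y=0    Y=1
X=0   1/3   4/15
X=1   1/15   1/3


H(X,Y) = -Σ p(x,y) log₂ p(x,y)
  p(0,0)=1/3: -0.3333 × log₂(0.3333) = 0.5283
  p(0,1)=4/15: -0.2667 × log₂(0.2667) = 0.5085
  p(1,0)=1/15: -0.0667 × log₂(0.0667) = 0.2605
  p(1,1)=1/3: -0.3333 × log₂(0.3333) = 0.5283
H(X,Y) = 1.8256 bits


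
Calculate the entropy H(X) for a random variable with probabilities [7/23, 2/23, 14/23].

H(X) = -Σ p(x) log₂ p(x)
  -7/23 × log₂(7/23) = 0.5223
  -2/23 × log₂(2/23) = 0.3064
  -14/23 × log₂(14/23) = 0.4360
H(X) = 1.2647 bits


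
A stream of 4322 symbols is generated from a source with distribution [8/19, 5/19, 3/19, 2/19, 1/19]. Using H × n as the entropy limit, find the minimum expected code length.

Entropy H = 2.0182 bits/symbol
Minimum bits = H × n = 2.0182 × 4322
= 8722.73 bits


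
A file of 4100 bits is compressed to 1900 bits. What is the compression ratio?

Compression ratio = Original / Compressed
= 4100 / 1900 = 2.16:1


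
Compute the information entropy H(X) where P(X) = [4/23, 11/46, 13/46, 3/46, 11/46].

H(X) = -Σ p(x) log₂ p(x)
  -4/23 × log₂(4/23) = 0.4389
  -11/46 × log₂(11/46) = 0.4936
  -13/46 × log₂(13/46) = 0.5152
  -3/46 × log₂(3/46) = 0.2569
  -11/46 × log₂(11/46) = 0.4936
H(X) = 2.1982 bits


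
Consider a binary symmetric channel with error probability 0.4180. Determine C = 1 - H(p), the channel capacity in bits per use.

For BSC with error probability p:
C = 1 - H(p) where H(p) is binary entropy
H(0.4180) = -0.4180 × log₂(0.4180) - 0.5820 × log₂(0.5820)
H(p) = 0.9805
C = 1 - 0.9805 = 0.0195 bits/use


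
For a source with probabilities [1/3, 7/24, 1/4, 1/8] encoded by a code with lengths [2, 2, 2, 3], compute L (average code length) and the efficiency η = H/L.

Average length L = Σ p_i × l_i = 2.1250 bits
Entropy H = 1.9218 bits
Efficiency η = H/L × 100% = 90.44%


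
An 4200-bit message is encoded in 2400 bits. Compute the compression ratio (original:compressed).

Compression ratio = Original / Compressed
= 4200 / 2400 = 1.75:1


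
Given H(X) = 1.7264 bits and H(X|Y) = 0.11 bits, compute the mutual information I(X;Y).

I(X;Y) = H(X) - H(X|Y)
I(X;Y) = 1.7264 - 0.11 = 1.6164 bits


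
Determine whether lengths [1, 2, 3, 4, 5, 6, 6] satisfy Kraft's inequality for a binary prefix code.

Kraft inequality: Σ 2^(-l_i) ≤ 1 for prefix-free code
Calculating: 2^(-1) + 2^(-2) + 2^(-3) + 2^(-4) + 2^(-5) + 2^(-6) + 2^(-6)
= 0.5 + 0.25 + 0.125 + 0.0625 + 0.03125 + 0.015625 + 0.015625
= 1.0000
Since 1.0000 ≤ 1, prefix-free code exists


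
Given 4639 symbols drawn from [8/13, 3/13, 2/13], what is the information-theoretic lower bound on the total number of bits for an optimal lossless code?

Entropy H = 1.3347 bits/symbol
Minimum bits = H × n = 1.3347 × 4639
= 6191.58 bits


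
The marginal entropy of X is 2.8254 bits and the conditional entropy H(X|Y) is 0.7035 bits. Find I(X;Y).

I(X;Y) = H(X) - H(X|Y)
I(X;Y) = 2.8254 - 0.7035 = 2.1219 bits


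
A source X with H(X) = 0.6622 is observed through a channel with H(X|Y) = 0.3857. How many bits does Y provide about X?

I(X;Y) = H(X) - H(X|Y)
I(X;Y) = 0.6622 - 0.3857 = 0.2765 bits


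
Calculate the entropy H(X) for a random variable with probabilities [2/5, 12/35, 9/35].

H(X) = -Σ p(x) log₂ p(x)
  -2/5 × log₂(2/5) = 0.5288
  -12/35 × log₂(12/35) = 0.5295
  -9/35 × log₂(9/35) = 0.5038
H(X) = 1.5621 bits


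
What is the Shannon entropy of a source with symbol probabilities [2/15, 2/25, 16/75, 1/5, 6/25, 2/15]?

H(X) = -Σ p(x) log₂ p(x)
  -2/15 × log₂(2/15) = 0.3876
  -2/25 × log₂(2/25) = 0.2915
  -16/75 × log₂(16/75) = 0.4755
  -1/5 × log₂(1/5) = 0.4644
  -6/25 × log₂(6/25) = 0.4941
  -2/15 × log₂(2/15) = 0.3876
H(X) = 2.5007 bits


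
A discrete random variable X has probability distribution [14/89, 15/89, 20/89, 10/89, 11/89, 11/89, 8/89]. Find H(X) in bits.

H(X) = -Σ p(x) log₂ p(x)
  -14/89 × log₂(14/89) = 0.4197
  -15/89 × log₂(15/89) = 0.4330
  -20/89 × log₂(20/89) = 0.4840
  -10/89 × log₂(10/89) = 0.3544
  -11/89 × log₂(11/89) = 0.3728
  -11/89 × log₂(11/89) = 0.3728
  -8/89 × log₂(8/89) = 0.3124
H(X) = 2.7491 bits


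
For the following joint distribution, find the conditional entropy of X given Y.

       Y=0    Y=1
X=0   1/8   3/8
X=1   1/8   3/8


H(X|Y) = Σ_y p(y) H(X|Y=y)
  p(Y=0) = 1/4, H(X|Y=0) = 1.0000
  p(Y=1) = 3/4, H(X|Y=1) = 1.0000
H(X|Y) = 0.2500×1.0000 + 0.7500×1.0000 = 1.0000 bits


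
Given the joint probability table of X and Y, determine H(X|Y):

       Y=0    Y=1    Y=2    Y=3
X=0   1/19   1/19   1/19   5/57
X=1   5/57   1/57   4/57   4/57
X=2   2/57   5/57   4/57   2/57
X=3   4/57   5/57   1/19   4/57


H(X|Y) = Σ_y p(y) H(X|Y=y)
  p(Y=0) = 14/57, H(X|Y=0) = 1.9242
  p(Y=1) = 14/57, H(X|Y=1) = 1.8092
  p(Y=2) = 14/57, H(X|Y=2) = 1.9852
  p(Y=3) = 5/19, H(X|Y=3) = 1.9329
H(X|Y) = 0.2456×1.9242 + 0.2456×1.8092 + 0.2456×1.9852 + 0.2632×1.9329 = 1.9132 bits


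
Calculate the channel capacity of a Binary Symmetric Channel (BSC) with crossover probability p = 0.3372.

For BSC with error probability p:
C = 1 - H(p) where H(p) is binary entropy
H(0.3372) = -0.3372 × log₂(0.3372) - 0.6628 × log₂(0.6628)
H(p) = 0.9221
C = 1 - 0.9221 = 0.0779 bits/use


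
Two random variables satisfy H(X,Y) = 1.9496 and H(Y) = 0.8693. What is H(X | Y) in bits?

Chain rule: H(X,Y) = H(X|Y) + H(Y)
H(X|Y) = H(X,Y) - H(Y) = 1.9496 - 0.8693 = 1.0803 bits


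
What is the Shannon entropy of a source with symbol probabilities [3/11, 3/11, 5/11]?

H(X) = -Σ p(x) log₂ p(x)
  -3/11 × log₂(3/11) = 0.5112
  -3/11 × log₂(3/11) = 0.5112
  -5/11 × log₂(5/11) = 0.5170
H(X) = 1.5395 bits


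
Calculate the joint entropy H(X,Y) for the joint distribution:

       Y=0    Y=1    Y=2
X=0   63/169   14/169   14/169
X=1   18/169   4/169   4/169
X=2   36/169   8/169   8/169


H(X,Y) = -Σ p(x,y) log₂ p(x,y)
  p(0,0)=63/169: -0.3728 × log₂(0.3728) = 0.5307
  p(0,1)=14/169: -0.0828 × log₂(0.0828) = 0.2977
  p(0,2)=14/169: -0.0828 × log₂(0.0828) = 0.2977
  p(1,0)=18/169: -0.1065 × log₂(0.1065) = 0.3441
  p(1,1)=4/169: -0.0237 × log₂(0.0237) = 0.1278
  p(1,2)=4/169: -0.0237 × log₂(0.0237) = 0.1278
  p(2,0)=36/169: -0.2130 × log₂(0.2130) = 0.4752
  p(2,1)=8/169: -0.0473 × log₂(0.0473) = 0.2083
  p(2,2)=8/169: -0.0473 × log₂(0.0473) = 0.2083
H(X,Y) = 2.6177 bits


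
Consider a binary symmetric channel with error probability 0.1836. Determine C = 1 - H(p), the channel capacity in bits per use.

For BSC with error probability p:
C = 1 - H(p) where H(p) is binary entropy
H(0.1836) = -0.1836 × log₂(0.1836) - 0.8164 × log₂(0.8164)
H(p) = 0.6879
C = 1 - 0.6879 = 0.3121 bits/use


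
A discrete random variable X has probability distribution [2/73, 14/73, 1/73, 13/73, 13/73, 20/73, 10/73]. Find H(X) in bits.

H(X) = -Σ p(x) log₂ p(x)
  -2/73 × log₂(2/73) = 0.1422
  -14/73 × log₂(14/73) = 0.4569
  -1/73 × log₂(1/73) = 0.0848
  -13/73 × log₂(13/73) = 0.4433
  -13/73 × log₂(13/73) = 0.4433
  -20/73 × log₂(20/73) = 0.5118
  -10/73 × log₂(10/73) = 0.3929
H(X) = 2.4751 bits


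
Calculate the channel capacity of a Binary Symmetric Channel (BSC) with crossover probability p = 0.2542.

For BSC with error probability p:
C = 1 - H(p) where H(p) is binary entropy
H(0.2542) = -0.2542 × log₂(0.2542) - 0.7458 × log₂(0.7458)
H(p) = 0.8179
C = 1 - 0.8179 = 0.1821 bits/use


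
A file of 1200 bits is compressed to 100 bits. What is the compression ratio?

Compression ratio = Original / Compressed
= 1200 / 100 = 12.00:1
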